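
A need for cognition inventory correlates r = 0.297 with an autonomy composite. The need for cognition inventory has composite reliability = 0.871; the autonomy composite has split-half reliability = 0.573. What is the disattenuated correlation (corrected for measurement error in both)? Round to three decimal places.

0.420

r_true = r_obs / √(r_xx · r_yy) = 0.297 / √(0.871 × 0.573) = 0.297 / √0.499083 = 0.297 / 0.7065 ≈ 0.420.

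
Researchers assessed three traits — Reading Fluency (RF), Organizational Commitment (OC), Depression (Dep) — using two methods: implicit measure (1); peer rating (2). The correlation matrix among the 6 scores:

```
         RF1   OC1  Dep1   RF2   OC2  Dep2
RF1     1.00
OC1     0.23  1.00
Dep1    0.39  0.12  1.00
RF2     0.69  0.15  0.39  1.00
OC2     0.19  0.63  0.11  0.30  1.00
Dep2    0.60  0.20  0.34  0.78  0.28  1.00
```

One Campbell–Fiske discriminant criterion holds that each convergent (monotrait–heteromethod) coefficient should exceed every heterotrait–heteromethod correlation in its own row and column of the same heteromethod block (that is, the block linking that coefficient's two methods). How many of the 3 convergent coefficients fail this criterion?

1

Convergent coefficients and their comparison sets:
RF (methods 1·2): 0.69 vs {0.19, 0.15, 0.60, 0.39} → pass.
OC (methods 1·2): 0.63 vs {0.15, 0.19, 0.20, 0.11} → pass.
Dep (methods 1·2): 0.34 vs {0.39, 0.60, 0.11, 0.20} → fail.
1 of 3 fail.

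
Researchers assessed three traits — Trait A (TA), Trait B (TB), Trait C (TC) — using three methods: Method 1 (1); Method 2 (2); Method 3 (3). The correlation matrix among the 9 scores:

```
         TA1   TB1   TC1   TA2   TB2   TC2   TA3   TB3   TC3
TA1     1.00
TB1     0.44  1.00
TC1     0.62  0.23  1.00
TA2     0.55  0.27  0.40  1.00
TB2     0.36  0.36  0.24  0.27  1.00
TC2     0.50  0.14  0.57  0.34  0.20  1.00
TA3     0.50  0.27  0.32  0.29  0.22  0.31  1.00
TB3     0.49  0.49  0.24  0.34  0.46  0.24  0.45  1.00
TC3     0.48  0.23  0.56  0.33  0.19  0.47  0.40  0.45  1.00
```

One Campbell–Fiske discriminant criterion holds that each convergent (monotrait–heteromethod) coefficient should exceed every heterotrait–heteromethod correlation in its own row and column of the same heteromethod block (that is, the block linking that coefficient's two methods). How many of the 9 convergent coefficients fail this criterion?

Convergent coefficients and their comparison sets:
TA (methods 1·2): 0.55 vs {0.36, 0.27, 0.50, 0.40} → pass.
TA (methods 1·3): 0.50 vs {0.49, 0.27, 0.48, 0.32} → pass.
TA (methods 2·3): 0.29 vs {0.34, 0.22, 0.33, 0.31} → fail.
TB (methods 1·2): 0.36 vs {0.27, 0.36, 0.14, 0.24} → fail.
TB (methods 1·3): 0.49 vs {0.27, 0.49, 0.23, 0.24} → fail.
TB (methods 2·3): 0.46 vs {0.22, 0.34, 0.19, 0.24} → pass.
TC (methods 1·2): 0.57 vs {0.40, 0.50, 0.24, 0.14} → pass.
TC (methods 1·3): 0.56 vs {0.32, 0.48, 0.24, 0.23} → pass.
TC (methods 2·3): 0.47 vs {0.31, 0.33, 0.24, 0.19} → pass.
3 of 9 fail.

3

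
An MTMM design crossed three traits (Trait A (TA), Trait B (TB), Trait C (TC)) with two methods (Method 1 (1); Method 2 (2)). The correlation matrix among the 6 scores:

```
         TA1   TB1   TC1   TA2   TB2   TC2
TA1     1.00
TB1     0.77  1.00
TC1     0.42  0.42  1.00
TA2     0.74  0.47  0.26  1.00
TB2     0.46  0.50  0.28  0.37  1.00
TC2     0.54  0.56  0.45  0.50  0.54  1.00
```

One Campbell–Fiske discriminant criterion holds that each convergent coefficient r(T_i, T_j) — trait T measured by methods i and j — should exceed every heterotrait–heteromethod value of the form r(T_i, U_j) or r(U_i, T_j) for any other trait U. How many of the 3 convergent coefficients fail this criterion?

2

Checking each validity diagonal entry against its comparison values:
TA (methods 1·2): 0.74 vs {0.46, 0.47, 0.54, 0.26} → pass.
TB (methods 1·2): 0.50 vs {0.47, 0.46, 0.56, 0.28} → fail.
TC (methods 1·2): 0.45 vs {0.26, 0.54, 0.28, 0.56} → fail.
2 of 3 fail.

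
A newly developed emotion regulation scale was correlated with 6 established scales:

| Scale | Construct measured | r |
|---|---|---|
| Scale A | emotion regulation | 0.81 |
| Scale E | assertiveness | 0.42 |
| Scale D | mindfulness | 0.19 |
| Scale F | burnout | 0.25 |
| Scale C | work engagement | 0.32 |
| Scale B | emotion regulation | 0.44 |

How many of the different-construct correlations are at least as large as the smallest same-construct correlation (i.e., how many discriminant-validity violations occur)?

Convergent (same construct = emotion regulation): Scale A, Scale B.
Smallest convergent = 0.44. Discriminant values: 0.42, 0.19, 0.25, 0.32; count ≥ 0.44 → 0.

0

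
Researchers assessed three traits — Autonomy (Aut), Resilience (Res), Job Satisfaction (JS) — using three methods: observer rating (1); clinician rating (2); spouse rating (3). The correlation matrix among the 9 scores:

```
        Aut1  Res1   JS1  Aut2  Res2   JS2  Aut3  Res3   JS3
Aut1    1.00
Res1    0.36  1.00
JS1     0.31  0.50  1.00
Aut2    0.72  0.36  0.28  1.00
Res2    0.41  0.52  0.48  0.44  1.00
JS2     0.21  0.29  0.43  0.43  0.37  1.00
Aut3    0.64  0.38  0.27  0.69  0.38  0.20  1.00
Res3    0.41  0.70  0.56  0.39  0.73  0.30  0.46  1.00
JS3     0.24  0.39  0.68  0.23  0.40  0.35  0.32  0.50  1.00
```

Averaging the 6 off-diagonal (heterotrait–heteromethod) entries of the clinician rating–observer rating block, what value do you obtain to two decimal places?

HTHM values (method 2 × method 1): 0.36, 0.28, 0.41, 0.48, 0.21, 0.29; mean = 2.03/6 = 0.34.

0.34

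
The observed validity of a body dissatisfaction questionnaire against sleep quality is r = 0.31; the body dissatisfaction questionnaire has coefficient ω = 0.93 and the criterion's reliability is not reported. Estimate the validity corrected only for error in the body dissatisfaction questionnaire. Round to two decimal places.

0.32

Single correction: r_c = r_obs / √r_xx = 0.31 / √0.93 = 0.31 / 0.9644 ≈ 0.32.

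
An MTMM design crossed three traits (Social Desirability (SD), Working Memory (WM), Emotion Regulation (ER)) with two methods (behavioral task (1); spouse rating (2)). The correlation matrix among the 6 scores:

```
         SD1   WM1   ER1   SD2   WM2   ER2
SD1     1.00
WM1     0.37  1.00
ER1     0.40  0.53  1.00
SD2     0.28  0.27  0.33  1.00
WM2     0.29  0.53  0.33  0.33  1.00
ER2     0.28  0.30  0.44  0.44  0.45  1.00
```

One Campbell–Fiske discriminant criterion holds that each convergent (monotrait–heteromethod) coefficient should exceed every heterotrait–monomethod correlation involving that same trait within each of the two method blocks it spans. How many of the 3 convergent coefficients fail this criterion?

Convergent coefficients and their comparison sets:
SD (methods 1·2): 0.28 vs {0.37, 0.33, 0.40, 0.44} → fail.
WM (methods 1·2): 0.53 vs {0.37, 0.33, 0.53, 0.45} → fail.
ER (methods 1·2): 0.44 vs {0.40, 0.44, 0.53, 0.45} → fail.
3 of 3 fail.

3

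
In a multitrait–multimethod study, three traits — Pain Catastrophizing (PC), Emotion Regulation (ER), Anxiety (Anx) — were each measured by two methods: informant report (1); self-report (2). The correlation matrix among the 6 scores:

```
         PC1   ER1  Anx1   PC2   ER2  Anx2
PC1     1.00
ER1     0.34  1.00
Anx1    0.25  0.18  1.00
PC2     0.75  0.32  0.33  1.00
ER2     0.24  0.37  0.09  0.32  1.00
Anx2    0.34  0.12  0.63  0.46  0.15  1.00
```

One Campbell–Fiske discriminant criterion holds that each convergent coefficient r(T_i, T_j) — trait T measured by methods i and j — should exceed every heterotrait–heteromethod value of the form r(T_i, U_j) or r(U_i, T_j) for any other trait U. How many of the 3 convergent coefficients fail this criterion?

0

Checking each validity diagonal entry against its comparison values:
PC (methods 1·2): 0.75 vs {0.24, 0.32, 0.34, 0.33} → pass.
ER (methods 1·2): 0.37 vs {0.32, 0.24, 0.12, 0.09} → pass.
Anx (methods 1·2): 0.63 vs {0.33, 0.34, 0.09, 0.12} → pass.
0 of 3 fail.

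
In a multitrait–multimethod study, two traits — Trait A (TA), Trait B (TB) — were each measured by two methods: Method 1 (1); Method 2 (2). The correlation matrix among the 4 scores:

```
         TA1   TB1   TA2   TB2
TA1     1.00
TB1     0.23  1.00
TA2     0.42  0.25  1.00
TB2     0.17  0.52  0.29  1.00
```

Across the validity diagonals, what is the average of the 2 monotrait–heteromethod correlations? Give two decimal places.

Convergent values: 0.42, 0.52; mean = 0.94/2 = 0.47.

0.47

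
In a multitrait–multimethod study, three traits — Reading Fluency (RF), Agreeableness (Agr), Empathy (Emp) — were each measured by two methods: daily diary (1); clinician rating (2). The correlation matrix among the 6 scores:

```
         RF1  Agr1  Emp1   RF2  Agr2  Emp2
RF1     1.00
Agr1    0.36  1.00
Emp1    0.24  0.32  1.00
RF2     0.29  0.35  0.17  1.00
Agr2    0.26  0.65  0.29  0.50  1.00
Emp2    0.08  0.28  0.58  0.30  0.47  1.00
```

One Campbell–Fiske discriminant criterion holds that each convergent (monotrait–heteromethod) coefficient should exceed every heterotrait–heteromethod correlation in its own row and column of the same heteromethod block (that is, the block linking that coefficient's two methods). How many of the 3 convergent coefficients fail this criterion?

Checking each validity diagonal entry against its comparison values:
RF (methods 1·2): 0.29 vs {0.26, 0.35, 0.08, 0.17} → fail.
Agr (methods 1·2): 0.65 vs {0.35, 0.26, 0.28, 0.29} → pass.
Emp (methods 1·2): 0.58 vs {0.17, 0.08, 0.29, 0.28} → pass.
1 of 3 fail.

1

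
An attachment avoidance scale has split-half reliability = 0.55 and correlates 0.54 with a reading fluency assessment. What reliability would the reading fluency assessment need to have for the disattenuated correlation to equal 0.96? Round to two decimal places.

r_true = r_obs / √(r_xx · r_yy) ⇒ 0.96 = 0.54 / √(0.55 · r_yy).
√(0.55 · r_yy) = 0.54 / 0.96 = 0.5625; 0.55 · r_yy = 0.3164; r_yy = 0.3164 / 0.55 ≈ 0.58.

0.58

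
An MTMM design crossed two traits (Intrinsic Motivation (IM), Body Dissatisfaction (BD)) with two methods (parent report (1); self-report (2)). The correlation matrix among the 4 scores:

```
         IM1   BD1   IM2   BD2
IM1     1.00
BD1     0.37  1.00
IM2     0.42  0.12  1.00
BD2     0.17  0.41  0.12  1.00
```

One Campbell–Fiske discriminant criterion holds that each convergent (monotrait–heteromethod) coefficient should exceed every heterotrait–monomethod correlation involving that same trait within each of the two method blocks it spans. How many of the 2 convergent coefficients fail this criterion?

0

Each convergent coefficient versus the relevant comparison correlations:
IM (methods 1·2): 0.42 vs {0.37, 0.12} → pass.
BD (methods 1·2): 0.41 vs {0.37, 0.12} → pass.
0 of 2 fail.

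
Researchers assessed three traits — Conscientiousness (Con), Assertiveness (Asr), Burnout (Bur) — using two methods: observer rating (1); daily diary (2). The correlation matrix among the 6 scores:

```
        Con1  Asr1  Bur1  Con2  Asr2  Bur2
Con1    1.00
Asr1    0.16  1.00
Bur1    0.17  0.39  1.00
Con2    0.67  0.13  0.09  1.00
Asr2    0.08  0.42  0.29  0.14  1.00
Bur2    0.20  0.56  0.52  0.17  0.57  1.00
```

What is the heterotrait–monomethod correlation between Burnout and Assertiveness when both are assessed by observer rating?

Different traits, same method: r(Bur1, Asr1) = 0.39.

0.39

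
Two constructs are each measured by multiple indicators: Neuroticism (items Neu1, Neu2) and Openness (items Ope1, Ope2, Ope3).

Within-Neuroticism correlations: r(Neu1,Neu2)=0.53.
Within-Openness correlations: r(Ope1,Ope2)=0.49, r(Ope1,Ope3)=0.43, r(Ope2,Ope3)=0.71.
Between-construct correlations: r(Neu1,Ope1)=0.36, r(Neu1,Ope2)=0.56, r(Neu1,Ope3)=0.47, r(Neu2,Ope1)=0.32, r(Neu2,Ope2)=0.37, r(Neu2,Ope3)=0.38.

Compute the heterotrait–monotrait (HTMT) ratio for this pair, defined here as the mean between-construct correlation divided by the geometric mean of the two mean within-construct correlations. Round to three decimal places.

Between-construct mean = 2.46/6 = 0.4100.
Mean within-Neu = 0.53/1 = 0.5300; mean within-Ope = 1.63/3 = 0.5433.
Geometric mean = √(0.5300 × 0.5433) = 0.5366.
HTMT = 0.4100 / 0.5366 = 0.764.

0.764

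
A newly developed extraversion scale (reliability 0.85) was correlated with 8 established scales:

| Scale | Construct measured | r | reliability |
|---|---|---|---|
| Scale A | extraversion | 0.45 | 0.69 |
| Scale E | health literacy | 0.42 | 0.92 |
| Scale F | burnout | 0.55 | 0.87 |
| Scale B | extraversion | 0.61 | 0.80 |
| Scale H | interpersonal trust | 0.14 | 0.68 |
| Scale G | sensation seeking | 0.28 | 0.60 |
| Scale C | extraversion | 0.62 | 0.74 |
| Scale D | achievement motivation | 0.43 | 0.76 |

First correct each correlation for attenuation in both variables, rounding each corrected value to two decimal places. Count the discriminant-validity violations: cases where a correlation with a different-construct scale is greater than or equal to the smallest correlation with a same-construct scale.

Disattenuated r (r / √(r_scale · r_new)):
  Scale A (conv): 0.45 / √(0.69·0.85) = 0.59
  Scale E (disc): 0.42 / √(0.92·0.85) = 0.47
  Scale F (disc): 0.55 / √(0.87·0.85) = 0.64
  Scale B (conv): 0.61 / √(0.80·0.85) = 0.74
  Scale H (disc): 0.14 / √(0.68·0.85) = 0.18
  Scale G (disc): 0.28 / √(0.60·0.85) = 0.39
  Scale C (conv): 0.62 / √(0.74·0.85) = 0.78
  Scale D (disc): 0.43 / √(0.76·0.85) = 0.53
Smallest convergent = 0.59. Discriminant values: 0.47, 0.64, 0.18, 0.39, 0.53; count ≥ 0.59 → 1.

1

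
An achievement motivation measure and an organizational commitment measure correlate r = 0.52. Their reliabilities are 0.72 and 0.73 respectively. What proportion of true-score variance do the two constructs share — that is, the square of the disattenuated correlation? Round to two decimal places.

Disattenuated r = 0.52 / √(0.72 × 0.73) = 0.52 / 0.7250 = 0.7172.
Shared true-score variance = 0.7172² = 0.5144 ≈ 0.51.

0.51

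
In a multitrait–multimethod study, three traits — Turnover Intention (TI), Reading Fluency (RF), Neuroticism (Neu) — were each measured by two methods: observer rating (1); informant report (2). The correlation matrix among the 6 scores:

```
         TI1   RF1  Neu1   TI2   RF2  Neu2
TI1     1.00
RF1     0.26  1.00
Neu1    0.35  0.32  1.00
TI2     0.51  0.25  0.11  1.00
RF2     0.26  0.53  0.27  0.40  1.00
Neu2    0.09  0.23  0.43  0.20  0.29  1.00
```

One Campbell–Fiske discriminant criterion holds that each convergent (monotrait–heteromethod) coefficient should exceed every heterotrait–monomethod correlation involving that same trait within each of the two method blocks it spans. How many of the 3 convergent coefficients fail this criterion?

0

Checking each validity diagonal entry against its comparison values:
TI (methods 1·2): 0.51 vs {0.26, 0.40, 0.35, 0.20} → pass.
RF (methods 1·2): 0.53 vs {0.26, 0.40, 0.32, 0.29} → pass.
Neu (methods 1·2): 0.43 vs {0.35, 0.20, 0.32, 0.29} → pass.
0 of 3 fail.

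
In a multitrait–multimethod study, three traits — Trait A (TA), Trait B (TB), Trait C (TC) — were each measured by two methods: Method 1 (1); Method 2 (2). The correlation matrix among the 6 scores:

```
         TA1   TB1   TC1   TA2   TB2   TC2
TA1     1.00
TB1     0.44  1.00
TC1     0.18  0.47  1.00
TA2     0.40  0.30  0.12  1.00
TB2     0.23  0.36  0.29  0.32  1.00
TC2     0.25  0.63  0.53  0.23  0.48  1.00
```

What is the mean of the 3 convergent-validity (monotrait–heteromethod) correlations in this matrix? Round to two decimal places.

Convergent values: 0.40, 0.36, 0.53; mean = 1.29/3 = 0.43.

0.43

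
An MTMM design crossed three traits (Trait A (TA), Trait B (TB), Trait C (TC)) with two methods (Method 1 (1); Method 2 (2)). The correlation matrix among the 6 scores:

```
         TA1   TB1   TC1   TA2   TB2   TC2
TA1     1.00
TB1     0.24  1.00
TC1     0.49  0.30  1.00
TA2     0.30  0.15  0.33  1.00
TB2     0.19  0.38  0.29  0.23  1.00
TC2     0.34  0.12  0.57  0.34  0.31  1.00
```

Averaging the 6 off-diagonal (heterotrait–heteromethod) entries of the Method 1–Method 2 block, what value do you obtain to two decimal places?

HTHM values (method 1 × method 2): 0.19, 0.34, 0.15, 0.12, 0.33, 0.29; mean = 1.42/6 = 0.24.

0.24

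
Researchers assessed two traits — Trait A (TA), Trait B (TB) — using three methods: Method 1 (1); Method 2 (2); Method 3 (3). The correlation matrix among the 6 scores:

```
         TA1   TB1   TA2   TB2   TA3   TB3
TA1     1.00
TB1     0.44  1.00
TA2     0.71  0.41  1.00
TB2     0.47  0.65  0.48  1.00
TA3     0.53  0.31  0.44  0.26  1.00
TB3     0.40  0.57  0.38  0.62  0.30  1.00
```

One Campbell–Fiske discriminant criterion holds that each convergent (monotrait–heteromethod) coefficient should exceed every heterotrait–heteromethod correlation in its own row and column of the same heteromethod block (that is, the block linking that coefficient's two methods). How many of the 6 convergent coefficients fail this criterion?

Checking each validity diagonal entry against its comparison values:
TA (methods 1·2): 0.71 vs {0.47, 0.41} → pass.
TA (methods 1·3): 0.53 vs {0.40, 0.31} → pass.
TA (methods 2·3): 0.44 vs {0.38, 0.26} → pass.
TB (methods 1·2): 0.65 vs {0.41, 0.47} → pass.
TB (methods 1·3): 0.57 vs {0.31, 0.40} → pass.
TB (methods 2·3): 0.62 vs {0.26, 0.38} → pass.
0 of 6 fail.

0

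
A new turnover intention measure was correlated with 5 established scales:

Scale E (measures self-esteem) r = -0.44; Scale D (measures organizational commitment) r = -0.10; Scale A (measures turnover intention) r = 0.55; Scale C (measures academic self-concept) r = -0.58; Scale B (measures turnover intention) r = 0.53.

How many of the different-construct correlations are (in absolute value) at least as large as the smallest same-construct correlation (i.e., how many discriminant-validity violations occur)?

1

Convergent (same construct = turnover intention): Scale A, Scale B.
Smallest convergent = 0.53. Discriminant |r|: 0.44, 0.10, 0.58; count ≥ 0.53 → 1.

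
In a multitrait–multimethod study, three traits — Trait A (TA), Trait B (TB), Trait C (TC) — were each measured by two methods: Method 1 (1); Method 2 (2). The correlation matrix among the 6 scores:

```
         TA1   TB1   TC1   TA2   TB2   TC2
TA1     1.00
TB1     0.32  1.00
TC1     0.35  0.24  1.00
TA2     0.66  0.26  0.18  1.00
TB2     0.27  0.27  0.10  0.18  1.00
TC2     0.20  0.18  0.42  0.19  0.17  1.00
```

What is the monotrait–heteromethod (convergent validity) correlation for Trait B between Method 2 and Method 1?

Same trait (TB), different methods: r(TB2, TB1) = 0.27.

0.27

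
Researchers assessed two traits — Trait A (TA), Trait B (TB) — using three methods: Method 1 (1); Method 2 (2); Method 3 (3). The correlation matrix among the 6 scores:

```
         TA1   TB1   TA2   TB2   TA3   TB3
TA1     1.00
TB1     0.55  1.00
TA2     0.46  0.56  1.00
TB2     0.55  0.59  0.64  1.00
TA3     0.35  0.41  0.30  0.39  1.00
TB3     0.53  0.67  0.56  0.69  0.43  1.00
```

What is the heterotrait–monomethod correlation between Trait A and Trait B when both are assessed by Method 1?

Different traits, same method: r(TA1, TB1) = 0.55.

0.55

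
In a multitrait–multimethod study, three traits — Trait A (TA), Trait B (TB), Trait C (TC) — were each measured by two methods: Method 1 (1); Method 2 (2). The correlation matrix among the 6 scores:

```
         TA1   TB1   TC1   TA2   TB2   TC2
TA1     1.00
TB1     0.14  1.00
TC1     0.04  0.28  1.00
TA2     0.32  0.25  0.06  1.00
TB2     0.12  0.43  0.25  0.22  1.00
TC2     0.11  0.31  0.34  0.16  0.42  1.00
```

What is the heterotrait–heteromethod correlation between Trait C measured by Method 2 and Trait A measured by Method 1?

0.11

Different traits and methods: r(TC2, TA1) = 0.11.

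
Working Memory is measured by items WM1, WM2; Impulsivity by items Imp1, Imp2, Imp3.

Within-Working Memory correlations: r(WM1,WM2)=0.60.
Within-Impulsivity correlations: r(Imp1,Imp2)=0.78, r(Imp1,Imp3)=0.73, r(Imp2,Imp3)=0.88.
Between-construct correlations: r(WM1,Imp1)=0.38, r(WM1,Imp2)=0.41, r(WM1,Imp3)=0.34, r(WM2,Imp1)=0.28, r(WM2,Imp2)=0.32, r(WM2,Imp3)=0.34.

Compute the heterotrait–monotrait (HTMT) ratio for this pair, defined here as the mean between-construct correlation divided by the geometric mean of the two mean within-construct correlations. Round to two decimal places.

Between-construct mean = 2.07/6 = 0.3450.
Mean within-WM = 0.60/1 = 0.6000; mean within-Imp = 2.39/3 = 0.7967.
Geometric mean = √(0.6000 × 0.7967) = 0.6914.
HTMT = 0.3450 / 0.6914 = 0.50.

0.50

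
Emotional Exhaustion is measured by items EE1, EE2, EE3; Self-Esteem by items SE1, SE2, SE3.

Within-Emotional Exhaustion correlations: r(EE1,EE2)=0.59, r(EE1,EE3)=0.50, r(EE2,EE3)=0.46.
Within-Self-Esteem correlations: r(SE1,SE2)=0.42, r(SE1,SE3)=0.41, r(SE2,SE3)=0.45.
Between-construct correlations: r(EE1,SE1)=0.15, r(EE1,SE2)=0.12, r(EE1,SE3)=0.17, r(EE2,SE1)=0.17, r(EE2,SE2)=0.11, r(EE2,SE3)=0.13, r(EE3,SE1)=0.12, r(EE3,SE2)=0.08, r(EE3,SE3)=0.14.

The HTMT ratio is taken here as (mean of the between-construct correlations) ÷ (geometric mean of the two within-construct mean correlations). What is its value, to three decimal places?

Mean between = 1.19/9 = 0.1322.
Mean within-EE = 1.55/3 = 0.5167; mean within-SE = 1.28/3 = 0.4267.
Geometric mean = √(0.5167 × 0.4267) = 0.4695.
HTMT = 0.1322 / 0.4695 = 0.282.

0.282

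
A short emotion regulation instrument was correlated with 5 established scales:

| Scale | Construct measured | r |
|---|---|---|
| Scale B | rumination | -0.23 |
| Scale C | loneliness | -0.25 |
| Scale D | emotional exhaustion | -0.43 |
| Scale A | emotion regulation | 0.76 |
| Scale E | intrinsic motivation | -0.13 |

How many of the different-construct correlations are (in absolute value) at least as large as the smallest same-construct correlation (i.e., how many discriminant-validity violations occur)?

0

Convergent (same construct = emotion regulation): Scale A.
Smallest convergent = 0.76. Discriminant |r|: 0.23, 0.25, 0.43, 0.13; count ≥ 0.76 → 0.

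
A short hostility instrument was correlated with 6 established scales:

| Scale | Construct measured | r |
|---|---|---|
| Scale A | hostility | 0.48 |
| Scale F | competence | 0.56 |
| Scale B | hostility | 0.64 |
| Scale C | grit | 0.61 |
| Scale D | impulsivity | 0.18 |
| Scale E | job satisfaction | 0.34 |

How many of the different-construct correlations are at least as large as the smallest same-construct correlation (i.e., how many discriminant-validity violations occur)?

Convergent (same construct = hostility): Scale A, Scale B.
Smallest convergent = 0.48. Discriminant values: 0.56, 0.61, 0.18, 0.34; count ≥ 0.48 → 2.

2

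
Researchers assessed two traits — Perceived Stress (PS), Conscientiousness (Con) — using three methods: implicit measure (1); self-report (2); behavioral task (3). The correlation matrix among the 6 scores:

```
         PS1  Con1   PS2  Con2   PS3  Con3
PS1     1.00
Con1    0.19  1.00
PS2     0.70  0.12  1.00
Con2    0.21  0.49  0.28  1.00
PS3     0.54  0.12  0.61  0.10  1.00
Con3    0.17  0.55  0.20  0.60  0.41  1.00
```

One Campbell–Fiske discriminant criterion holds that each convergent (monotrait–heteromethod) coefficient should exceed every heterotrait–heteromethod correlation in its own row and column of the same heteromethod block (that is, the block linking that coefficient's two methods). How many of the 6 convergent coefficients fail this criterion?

Each convergent coefficient versus the relevant comparison correlations:
PS (methods 1·2): 0.70 vs {0.21, 0.12} → pass.
PS (methods 1·3): 0.54 vs {0.17, 0.12} → pass.
PS (methods 2·3): 0.61 vs {0.20, 0.10} → pass.
Con (methods 1·2): 0.49 vs {0.12, 0.21} → pass.
Con (methods 1·3): 0.55 vs {0.12, 0.17} → pass.
Con (methods 2·3): 0.60 vs {0.10, 0.20} → pass.
0 of 6 fail.

0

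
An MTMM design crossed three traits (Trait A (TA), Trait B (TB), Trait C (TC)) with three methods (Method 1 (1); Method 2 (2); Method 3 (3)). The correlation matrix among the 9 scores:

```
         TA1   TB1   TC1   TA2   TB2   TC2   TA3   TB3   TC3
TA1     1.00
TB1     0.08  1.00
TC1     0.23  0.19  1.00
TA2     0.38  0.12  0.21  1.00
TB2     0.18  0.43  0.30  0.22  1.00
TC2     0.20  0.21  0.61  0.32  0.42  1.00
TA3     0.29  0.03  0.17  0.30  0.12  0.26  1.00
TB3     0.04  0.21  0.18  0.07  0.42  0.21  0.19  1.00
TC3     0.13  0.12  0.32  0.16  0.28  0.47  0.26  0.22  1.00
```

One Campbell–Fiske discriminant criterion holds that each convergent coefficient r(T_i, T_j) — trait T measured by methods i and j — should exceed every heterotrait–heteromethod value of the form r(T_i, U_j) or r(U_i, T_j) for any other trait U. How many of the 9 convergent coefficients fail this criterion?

0

Each convergent coefficient versus the relevant comparison correlations:
TA (methods 1·2): 0.38 vs {0.18, 0.12, 0.20, 0.21} → pass.
TA (methods 1·3): 0.29 vs {0.04, 0.03, 0.13, 0.17} → pass.
TA (methods 2·3): 0.30 vs {0.07, 0.12, 0.16, 0.26} → pass.
TB (methods 1·2): 0.43 vs {0.12, 0.18, 0.21, 0.30} → pass.
TB (methods 1·3): 0.21 vs {0.03, 0.04, 0.12, 0.18} → pass.
TB (methods 2·3): 0.42 vs {0.12, 0.07, 0.28, 0.21} → pass.
TC (methods 1·2): 0.61 vs {0.21, 0.20, 0.30, 0.21} → pass.
TC (methods 1·3): 0.32 vs {0.17, 0.13, 0.18, 0.12} → pass.
TC (methods 2·3): 0.47 vs {0.26, 0.16, 0.21, 0.28} → pass.
0 of 9 fail.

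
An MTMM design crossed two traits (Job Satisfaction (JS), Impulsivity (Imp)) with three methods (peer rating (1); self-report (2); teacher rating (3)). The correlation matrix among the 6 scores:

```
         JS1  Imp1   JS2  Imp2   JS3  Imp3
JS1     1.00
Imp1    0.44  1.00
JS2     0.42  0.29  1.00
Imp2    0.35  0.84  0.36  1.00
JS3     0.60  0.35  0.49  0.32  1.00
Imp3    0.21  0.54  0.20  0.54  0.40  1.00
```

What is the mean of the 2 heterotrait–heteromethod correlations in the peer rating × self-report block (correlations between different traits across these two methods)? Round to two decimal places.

HTHM values (method 1 × method 2): 0.35, 0.29; mean = 0.64/2 = 0.32.

0.32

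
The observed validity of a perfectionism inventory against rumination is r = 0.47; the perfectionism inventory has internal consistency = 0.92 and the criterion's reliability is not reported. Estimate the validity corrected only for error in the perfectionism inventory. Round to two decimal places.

Single correction: r_c = r_obs / √r_xx = 0.47 / √0.92 = 0.47 / 0.9592 ≈ 0.49.

0.49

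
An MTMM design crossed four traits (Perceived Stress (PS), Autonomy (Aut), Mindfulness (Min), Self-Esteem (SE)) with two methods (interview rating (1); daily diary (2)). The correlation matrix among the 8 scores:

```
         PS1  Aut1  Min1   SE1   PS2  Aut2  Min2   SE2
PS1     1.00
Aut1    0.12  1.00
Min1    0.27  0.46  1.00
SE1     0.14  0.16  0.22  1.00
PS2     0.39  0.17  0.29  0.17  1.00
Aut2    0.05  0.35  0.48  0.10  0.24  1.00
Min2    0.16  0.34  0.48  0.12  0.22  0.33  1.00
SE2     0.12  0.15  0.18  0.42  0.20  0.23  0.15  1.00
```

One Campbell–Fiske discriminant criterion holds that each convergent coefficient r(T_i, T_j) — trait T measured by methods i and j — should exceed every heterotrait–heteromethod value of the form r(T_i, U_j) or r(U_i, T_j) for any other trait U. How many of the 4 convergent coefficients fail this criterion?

2

Convergent coefficients and their comparison sets:
PS (methods 1·2): 0.39 vs {0.05, 0.17, 0.16, 0.29, 0.12, 0.17} → pass.
Aut (methods 1·2): 0.35 vs {0.17, 0.05, 0.34, 0.48, 0.15, 0.10} → fail.
Min (methods 1·2): 0.48 vs {0.29, 0.16, 0.48, 0.34, 0.18, 0.12} → fail.
SE (methods 1·2): 0.42 vs {0.17, 0.12, 0.10, 0.15, 0.12, 0.18} → pass.
2 of 4 fail.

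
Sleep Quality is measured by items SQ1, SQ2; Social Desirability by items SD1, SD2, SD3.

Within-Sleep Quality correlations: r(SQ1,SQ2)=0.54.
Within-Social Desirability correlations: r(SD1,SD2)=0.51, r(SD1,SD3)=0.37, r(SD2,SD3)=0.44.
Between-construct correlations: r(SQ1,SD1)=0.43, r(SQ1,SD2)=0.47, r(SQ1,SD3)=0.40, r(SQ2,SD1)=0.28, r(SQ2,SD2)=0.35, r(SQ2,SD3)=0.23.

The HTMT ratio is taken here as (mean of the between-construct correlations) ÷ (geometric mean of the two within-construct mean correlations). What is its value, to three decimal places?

Between-construct mean = 2.16/6 = 0.3600.
Mean within-SQ = 0.54/1 = 0.5400; mean within-SD = 1.32/3 = 0.4400.
Geometric mean = √(0.5400 × 0.4400) = 0.4874.
HTMT = 0.3600 / 0.4874 = 0.739.

0.739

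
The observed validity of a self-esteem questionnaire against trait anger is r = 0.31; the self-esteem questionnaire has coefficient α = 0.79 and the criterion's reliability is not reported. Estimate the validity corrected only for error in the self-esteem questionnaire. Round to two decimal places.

Single correction: r_c = r_obs / √r_xx = 0.31 / √0.79 = 0.31 / 0.8888 ≈ 0.35.

0.35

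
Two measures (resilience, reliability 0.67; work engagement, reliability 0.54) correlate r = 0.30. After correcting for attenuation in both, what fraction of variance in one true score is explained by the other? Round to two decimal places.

0.25

Disattenuated r = 0.30 / √(0.67 × 0.54) = 0.30 / 0.6015 = 0.4988.
Shared true-score variance = 0.4988² = 0.2488 ≈ 0.25.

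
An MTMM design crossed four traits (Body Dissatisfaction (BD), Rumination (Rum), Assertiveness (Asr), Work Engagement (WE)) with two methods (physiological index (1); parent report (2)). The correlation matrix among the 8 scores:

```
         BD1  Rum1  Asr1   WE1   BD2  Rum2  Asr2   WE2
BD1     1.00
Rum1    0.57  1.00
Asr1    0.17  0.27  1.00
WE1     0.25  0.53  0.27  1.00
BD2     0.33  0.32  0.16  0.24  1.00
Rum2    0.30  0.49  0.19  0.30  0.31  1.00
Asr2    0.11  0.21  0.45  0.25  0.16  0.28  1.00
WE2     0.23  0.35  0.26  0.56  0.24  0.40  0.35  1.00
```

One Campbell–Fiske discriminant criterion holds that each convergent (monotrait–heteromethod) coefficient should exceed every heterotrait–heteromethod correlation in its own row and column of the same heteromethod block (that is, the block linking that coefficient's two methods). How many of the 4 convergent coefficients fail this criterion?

Each convergent coefficient versus the relevant comparison correlations:
BD (methods 1·2): 0.33 vs {0.30, 0.32, 0.11, 0.16, 0.23, 0.24} → pass.
Rum (methods 1·2): 0.49 vs {0.32, 0.30, 0.21, 0.19, 0.35, 0.30} → pass.
Asr (methods 1·2): 0.45 vs {0.16, 0.11, 0.19, 0.21, 0.26, 0.25} → pass.
WE (methods 1·2): 0.56 vs {0.24, 0.23, 0.30, 0.35, 0.25, 0.26} → pass.
0 of 4 fail.

0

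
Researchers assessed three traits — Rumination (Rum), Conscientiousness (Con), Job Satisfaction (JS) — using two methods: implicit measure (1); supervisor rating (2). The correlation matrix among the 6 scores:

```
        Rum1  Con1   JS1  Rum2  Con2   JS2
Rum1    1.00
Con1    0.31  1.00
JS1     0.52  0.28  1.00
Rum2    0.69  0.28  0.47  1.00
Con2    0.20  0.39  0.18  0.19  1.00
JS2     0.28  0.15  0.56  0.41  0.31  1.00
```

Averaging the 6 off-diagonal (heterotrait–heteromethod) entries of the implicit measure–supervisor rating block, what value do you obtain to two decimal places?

0.26

HTHM values (method 1 × method 2): 0.20, 0.28, 0.28, 0.15, 0.47, 0.18; mean = 1.56/6 = 0.26.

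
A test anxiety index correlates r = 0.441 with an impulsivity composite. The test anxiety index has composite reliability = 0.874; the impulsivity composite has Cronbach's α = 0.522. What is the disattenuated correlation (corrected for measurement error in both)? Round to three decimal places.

r_true = r_obs / √(r_xx · r_yy) = 0.441 / √(0.874 × 0.522) = 0.441 / √0.456228 = 0.441 / 0.6754 ≈ 0.653.

0.653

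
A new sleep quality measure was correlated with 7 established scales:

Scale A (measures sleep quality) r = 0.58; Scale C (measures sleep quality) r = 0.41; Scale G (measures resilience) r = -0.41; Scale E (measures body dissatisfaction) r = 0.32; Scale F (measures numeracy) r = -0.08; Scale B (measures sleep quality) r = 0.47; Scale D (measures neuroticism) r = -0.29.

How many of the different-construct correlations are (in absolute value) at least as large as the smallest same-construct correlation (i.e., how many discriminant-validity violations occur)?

Convergent (same construct = sleep quality): Scale A, Scale C, Scale B.
Smallest convergent = 0.41. Discriminant |r|: 0.41, 0.32, 0.08, 0.29; count ≥ 0.41 → 1.

1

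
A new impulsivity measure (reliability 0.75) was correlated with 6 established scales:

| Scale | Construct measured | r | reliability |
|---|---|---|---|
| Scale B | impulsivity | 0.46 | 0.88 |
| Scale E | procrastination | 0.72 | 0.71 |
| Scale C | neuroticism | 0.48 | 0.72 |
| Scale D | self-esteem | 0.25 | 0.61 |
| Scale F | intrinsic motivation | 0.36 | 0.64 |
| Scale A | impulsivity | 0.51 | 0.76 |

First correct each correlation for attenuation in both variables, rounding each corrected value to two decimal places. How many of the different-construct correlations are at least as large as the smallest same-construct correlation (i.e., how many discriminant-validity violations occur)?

Disattenuated r (r / √(r_scale · r_new)):
  Scale B (conv): 0.46 / √(0.88·0.75) = 0.57
  Scale E (disc): 0.72 / √(0.71·0.75) = 0.99
  Scale C (disc): 0.48 / √(0.72·0.75) = 0.65
  Scale D (disc): 0.25 / √(0.61·0.75) = 0.37
  Scale F (disc): 0.36 / √(0.64·0.75) = 0.52
  Scale A (conv): 0.51 / √(0.76·0.75) = 0.68
Smallest convergent = 0.57. Discriminant values: 0.99, 0.65, 0.37, 0.52; count ≥ 0.57 → 2.

2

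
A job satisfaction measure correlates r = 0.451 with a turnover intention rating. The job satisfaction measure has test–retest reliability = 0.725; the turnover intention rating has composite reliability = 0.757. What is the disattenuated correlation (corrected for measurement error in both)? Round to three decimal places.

r_true = r_obs / √(r_xx · r_yy) = 0.451 / √(0.725 × 0.757) = 0.451 / √0.548825 = 0.451 / 0.7408 ≈ 0.609.

0.609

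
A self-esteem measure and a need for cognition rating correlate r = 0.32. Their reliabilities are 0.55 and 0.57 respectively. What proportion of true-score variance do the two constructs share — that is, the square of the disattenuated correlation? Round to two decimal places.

0.33

Disattenuated r = 0.32 / √(0.55 × 0.57) = 0.32 / 0.5599 = 0.5715.
Shared true-score variance = 0.5715² = 0.3266 ≈ 0.33.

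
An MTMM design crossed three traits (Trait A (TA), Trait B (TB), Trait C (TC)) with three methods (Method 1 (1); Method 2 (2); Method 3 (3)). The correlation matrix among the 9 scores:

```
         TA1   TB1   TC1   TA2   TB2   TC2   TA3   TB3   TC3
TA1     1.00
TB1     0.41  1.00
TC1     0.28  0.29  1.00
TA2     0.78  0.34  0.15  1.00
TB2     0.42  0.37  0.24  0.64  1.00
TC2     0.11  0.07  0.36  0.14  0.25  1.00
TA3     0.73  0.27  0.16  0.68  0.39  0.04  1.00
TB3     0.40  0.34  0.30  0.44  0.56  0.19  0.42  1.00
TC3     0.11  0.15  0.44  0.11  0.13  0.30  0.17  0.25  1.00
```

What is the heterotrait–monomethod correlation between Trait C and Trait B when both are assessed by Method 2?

Different traits, same method: r(TC2, TB2) = 0.25.

0.25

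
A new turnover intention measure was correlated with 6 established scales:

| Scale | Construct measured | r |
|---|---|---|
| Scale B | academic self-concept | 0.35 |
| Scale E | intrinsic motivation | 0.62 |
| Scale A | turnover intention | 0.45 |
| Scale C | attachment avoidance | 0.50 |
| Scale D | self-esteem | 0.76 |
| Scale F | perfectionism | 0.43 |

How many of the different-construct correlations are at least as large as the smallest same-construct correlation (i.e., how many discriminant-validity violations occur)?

Convergent (same construct = turnover intention): Scale A.
Smallest convergent = 0.45. Discriminant values: 0.35, 0.62, 0.50, 0.76, 0.43; count ≥ 0.45 → 3.

3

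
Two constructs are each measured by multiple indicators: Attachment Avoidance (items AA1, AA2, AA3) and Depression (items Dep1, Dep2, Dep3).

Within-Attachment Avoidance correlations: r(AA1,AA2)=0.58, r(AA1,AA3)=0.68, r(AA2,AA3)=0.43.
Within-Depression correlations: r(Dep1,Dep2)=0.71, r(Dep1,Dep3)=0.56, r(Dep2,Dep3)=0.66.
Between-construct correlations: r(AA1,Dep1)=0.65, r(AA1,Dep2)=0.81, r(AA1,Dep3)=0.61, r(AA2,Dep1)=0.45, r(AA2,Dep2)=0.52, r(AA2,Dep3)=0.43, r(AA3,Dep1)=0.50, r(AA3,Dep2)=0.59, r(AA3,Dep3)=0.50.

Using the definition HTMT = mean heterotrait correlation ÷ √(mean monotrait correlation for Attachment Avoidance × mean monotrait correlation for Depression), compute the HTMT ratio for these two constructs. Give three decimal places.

0.934

Mean heterotrait r = 5.06/9 = 0.5622.
Mean within-AA = 1.69/3 = 0.5633; mean within-Dep = 1.93/3 = 0.6433.
Geometric mean = √(0.5633 × 0.6433) = 0.6020.
HTMT = 0.5622 / 0.6020 = 0.934.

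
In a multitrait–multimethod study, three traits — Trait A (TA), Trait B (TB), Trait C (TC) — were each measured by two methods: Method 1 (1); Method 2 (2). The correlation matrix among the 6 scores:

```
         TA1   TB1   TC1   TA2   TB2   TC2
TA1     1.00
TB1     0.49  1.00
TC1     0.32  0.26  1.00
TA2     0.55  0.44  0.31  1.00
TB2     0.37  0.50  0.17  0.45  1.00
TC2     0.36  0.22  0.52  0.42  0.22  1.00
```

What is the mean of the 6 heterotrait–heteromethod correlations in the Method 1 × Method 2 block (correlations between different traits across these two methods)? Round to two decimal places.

0.31

HTHM values (method 1 × method 2): 0.37, 0.36, 0.44, 0.22, 0.31, 0.17; mean = 1.87/6 = 0.31.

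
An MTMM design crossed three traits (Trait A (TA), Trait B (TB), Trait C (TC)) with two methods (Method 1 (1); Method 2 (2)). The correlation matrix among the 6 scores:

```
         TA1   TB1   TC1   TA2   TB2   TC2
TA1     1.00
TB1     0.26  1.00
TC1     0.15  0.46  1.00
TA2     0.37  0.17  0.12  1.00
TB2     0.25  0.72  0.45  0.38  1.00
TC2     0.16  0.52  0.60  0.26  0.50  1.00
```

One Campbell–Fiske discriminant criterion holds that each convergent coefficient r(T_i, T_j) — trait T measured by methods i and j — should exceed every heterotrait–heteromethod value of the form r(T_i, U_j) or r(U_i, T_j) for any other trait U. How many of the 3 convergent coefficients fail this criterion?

0

Convergent coefficients and their comparison sets:
TA (methods 1·2): 0.37 vs {0.25, 0.17, 0.16, 0.12} → pass.
TB (methods 1·2): 0.72 vs {0.17, 0.25, 0.52, 0.45} → pass.
TC (methods 1·2): 0.60 vs {0.12, 0.16, 0.45, 0.52} → pass.
0 of 3 fail.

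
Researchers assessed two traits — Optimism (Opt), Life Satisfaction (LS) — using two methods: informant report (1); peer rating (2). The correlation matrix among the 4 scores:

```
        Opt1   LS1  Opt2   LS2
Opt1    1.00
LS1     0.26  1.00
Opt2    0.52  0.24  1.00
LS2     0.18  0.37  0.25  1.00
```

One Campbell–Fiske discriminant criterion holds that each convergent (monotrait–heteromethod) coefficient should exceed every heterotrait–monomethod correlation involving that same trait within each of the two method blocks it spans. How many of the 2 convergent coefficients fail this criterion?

0

Convergent coefficients and their comparison sets:
Opt (methods 1·2): 0.52 vs {0.26, 0.25} → pass.
LS (methods 1·2): 0.37 vs {0.26, 0.25} → pass.
0 of 2 fail.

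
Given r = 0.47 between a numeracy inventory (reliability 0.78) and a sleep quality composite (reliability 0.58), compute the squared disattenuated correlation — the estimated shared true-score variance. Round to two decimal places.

0.49

Disattenuated r = 0.47 / √(0.78 × 0.58) = 0.47 / 0.6726 = 0.6988.
Shared true-score variance = 0.6988² = 0.4883 ≈ 0.49.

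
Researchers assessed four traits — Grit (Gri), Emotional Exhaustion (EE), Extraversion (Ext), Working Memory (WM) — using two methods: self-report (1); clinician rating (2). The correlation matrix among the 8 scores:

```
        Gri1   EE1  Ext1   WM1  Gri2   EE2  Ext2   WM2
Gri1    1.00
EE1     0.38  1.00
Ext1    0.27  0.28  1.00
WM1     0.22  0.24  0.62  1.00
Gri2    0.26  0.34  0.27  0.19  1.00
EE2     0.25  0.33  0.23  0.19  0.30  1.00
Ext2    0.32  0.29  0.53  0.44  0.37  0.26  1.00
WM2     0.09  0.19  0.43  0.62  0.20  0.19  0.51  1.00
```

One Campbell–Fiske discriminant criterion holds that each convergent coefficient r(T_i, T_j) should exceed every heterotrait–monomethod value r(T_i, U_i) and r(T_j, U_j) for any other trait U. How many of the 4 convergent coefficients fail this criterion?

Checking each validity diagonal entry against its comparison values:
Gri (methods 1·2): 0.26 vs {0.38, 0.30, 0.27, 0.37, 0.22, 0.20} → fail.
EE (methods 1·2): 0.33 vs {0.38, 0.30, 0.28, 0.26, 0.24, 0.19} → fail.
Ext (methods 1·2): 0.53 vs {0.27, 0.37, 0.28, 0.26, 0.62, 0.51} → fail.
WM (methods 1·2): 0.62 vs {0.22, 0.20, 0.24, 0.19, 0.62, 0.51} → fail.
4 of 4 fail.

4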